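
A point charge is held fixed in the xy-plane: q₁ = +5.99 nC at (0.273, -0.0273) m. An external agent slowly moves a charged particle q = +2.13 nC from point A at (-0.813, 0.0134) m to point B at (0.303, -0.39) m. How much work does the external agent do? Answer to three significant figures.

2.10×10⁻⁷ J

For quasistatic motion the external work equals the change in potential energy: W_ext = qΔV = q(V_B − V_A).
At A: distance to the source charge is 1.09 m; V_A = kq₁/r = 49.6 V.
At B: distance to the source charge is 0.364 m; V_B = kq₁/r = 148 V.
ΔV = V_B − V_A = 98.4 V.
W_ext = qΔV = (2.13×10⁻⁹ C)(98.4 V) = 2.10×10⁻⁷ J.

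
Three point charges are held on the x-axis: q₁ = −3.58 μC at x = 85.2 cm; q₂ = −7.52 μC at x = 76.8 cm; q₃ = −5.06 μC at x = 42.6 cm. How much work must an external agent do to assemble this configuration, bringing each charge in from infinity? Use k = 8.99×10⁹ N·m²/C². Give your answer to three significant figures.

The work to assemble the configuration equals its total potential energy, U = Σ kqᵢqⱼ/rᵢⱼ over all pairs.
Pair separations: r₁₂ = 0.0840 m, r₁₃ = 0.426 m, r₂₃ = 0.342 m.
U = (2.88) + (0.382) + (1.00) = 4.26 J.

4.26 J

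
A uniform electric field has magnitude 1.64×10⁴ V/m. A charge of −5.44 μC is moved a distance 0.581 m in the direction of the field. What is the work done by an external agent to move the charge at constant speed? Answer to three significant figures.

0.0518 J

The potential change for a displacement 0.581 m in the direction of the field is ΔV = −Ed = -9530 V.
W_ext = qΔV = 0.0518 J.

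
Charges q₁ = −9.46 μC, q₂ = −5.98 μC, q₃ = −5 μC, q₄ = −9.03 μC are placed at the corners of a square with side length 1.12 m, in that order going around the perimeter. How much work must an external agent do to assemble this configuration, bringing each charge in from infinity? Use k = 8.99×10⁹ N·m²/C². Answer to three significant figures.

The work to assemble the configuration equals its total potential energy, U = Σ kqᵢqⱼ/rᵢⱼ over all pairs.
The four side pairs have separation 1.12 m and the two diagonal pairs 1.58 m.
Summing all 6 pair terms gives U = 2.32 J.

2.32 J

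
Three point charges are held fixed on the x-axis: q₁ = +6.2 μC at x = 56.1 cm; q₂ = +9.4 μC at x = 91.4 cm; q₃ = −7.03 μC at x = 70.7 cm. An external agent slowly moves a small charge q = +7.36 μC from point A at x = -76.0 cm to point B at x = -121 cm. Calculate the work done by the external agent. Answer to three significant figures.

-0.0832 J

For quasistatic motion the external work equals the change in potential energy: W_ext = qΔV = q(V_B − V_A).
At A: distances to the source charges are 1.32 m, 1.67 m, 1.47 m; V_A = Σ kqᵢ/rᵢ = 4.96×10⁴ V.
At B: distances to the source charges are 1.77 m, 2.12 m, 1.92 m; V_B = Σ kqᵢ/rᵢ = 3.83×10⁴ V.
ΔV = V_B − V_A = -1.13×10⁴ V.
W_ext = qΔV = (7.36×10⁻⁶ C)(-1.13×10⁴ V) = -0.0832 J.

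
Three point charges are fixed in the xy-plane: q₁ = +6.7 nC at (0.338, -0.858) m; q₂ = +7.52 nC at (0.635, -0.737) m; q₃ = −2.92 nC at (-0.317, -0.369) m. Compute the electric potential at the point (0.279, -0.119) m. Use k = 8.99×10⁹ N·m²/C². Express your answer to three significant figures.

135 V

The total potential is the scalar sum of each charge's contribution, V = Σ kqᵢ/rᵢ.
Distances from the field point to each charge: r₁ = 0.741 m, r₂ = 0.713 m, r₃ = 0.646 m.
V = k[(6.70×10⁻⁹)/(0.741) + (7.52×10⁻⁹)/(0.713) + (-2.92×10⁻⁹)/(0.646)] = 135 V.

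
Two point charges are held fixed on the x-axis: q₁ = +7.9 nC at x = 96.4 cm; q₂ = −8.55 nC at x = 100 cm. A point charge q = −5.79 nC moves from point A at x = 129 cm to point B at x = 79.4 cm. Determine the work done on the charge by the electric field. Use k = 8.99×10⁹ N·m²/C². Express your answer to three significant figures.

5.32×10⁻⁷ J

The work done by the electric force is W_field = −ΔU = −q(V_B − V_A) = q(V_A − V_B).
At A: distances to the source charges are 0.326 m, 0.290 m; V_A = Σ kqᵢ/rᵢ = -47.2 V.
At B: distances to the source charges are 0.170 m, 0.206 m; V_B = Σ kqᵢ/rᵢ = 44.6 V.
ΔV = V_B − V_A = 91.8 V.
W_field = −qΔV = −(-5.79×10⁻⁹ C)(91.8 V) = 5.32×10⁻⁷ J.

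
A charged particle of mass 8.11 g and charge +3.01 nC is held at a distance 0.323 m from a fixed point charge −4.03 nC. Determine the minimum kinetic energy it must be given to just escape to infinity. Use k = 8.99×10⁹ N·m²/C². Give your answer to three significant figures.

To just escape, total mechanical energy must reach zero at infinity: ½mv²_min + U = 0, so ½mv²_min = −U = |kQq|/r.
|U| = |kQq|/r = (8.99×10⁹ N·m²/C²)(4.03×10⁻⁹)(3.01×10⁻⁹)/(0.323) = 3.38×10⁻⁷ J.

3.38×10⁻⁷ J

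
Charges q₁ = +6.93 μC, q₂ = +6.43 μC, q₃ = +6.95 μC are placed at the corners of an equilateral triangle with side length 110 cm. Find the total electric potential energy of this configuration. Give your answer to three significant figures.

1.12 J

The assembly work is the sum of pairwise potential energies, U = Σ_{i<j} kqᵢqⱼ/rᵢⱼ.
All three pair separations equal the side length, 1.10 m.
U = (0.364) + (0.394) + (0.365) = 1.12 J.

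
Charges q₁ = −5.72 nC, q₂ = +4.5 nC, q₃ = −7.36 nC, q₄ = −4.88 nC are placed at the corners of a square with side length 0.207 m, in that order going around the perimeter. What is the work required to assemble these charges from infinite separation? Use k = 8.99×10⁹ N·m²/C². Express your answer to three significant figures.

8.34×10⁻⁷ J

The assembly work is the sum of pairwise potential energies, U = Σ_{i<j} kqᵢqⱼ/rᵢⱼ.
The four side pairs have separation 0.207 m and the two diagonal pairs 0.293 m.
Summing all 6 pair terms gives U = 8.34×10⁻⁷ J.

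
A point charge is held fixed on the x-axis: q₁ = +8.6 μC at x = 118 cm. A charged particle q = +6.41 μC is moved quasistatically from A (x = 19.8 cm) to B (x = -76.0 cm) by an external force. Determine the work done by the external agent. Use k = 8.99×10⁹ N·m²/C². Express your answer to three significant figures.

For quasistatic motion the external work equals the change in potential energy: W_ext = qΔV = q(V_B − V_A).
At A: distance to the source charge is 0.982 m; V_A = kq₁/r = 7.87×10⁴ V.
At B: distance to the source charge is 1.94 m; V_B = kq₁/r = 3.99×10⁴ V.
ΔV = V_B − V_A = -3.89×10⁴ V.
W_ext = qΔV = (6.41×10⁻⁶ C)(-3.89×10⁴ V) = -0.249 J.

-0.249 J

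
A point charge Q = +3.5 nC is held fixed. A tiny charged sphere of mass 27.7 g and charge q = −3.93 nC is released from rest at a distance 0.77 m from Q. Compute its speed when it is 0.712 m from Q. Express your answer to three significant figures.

9.72×10⁻⁴ m/s

Only the electrostatic force acts, so mechanical energy is conserved: ½mv² = U₁ − U₂ = kQq(1/r₁ − 1/r₂).
U₁ − U₂ = (8.99×10⁹ N·m²/C²)(3.50×10⁻⁹ C)(-3.93×10⁻⁹ C)(1/0.770 − 1/0.712) = 1.31×10⁻⁸ J.
v = √(2·1.31×10⁻⁸/0.0277) = 9.72×10⁻⁴ m/s.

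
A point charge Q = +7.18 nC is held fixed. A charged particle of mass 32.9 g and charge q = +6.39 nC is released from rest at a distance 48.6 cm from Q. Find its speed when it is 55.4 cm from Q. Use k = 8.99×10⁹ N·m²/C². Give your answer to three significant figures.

Only the electrostatic force acts, so mechanical energy is conserved: ½mv² = U₁ − U₂ = kQq(1/r₁ − 1/r₂).
U₁ − U₂ = (8.99×10⁹ N·m²/C²)(7.18×10⁻⁹ C)(6.39×10⁻⁹ C)(1/0.486 − 1/0.554) = 1.04×10⁻⁷ J.
v = √(2·1.04×10⁻⁷/0.0329) = 2.52×10⁻³ m/s.

2.52×10⁻³ m/s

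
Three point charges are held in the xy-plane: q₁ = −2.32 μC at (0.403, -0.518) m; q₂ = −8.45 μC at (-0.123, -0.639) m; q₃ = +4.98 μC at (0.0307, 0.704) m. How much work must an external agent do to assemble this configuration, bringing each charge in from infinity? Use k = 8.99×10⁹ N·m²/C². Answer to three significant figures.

The assembly work is the sum of pairwise potential energies, U = Σ_{i<j} kqᵢqⱼ/rᵢⱼ.
Pair separations: r₁₂ = 0.540 m, r₁₃ = 1.28 m, r₂₃ = 1.35 m.
U = (0.327) + (-0.0813) + (-0.280) = -0.0346 J.

-0.0346 J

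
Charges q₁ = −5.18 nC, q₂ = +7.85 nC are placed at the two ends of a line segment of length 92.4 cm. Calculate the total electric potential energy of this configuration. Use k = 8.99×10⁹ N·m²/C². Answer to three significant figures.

-3.96×10⁻⁷ J

The work to assemble the configuration equals its total potential energy, U = Σ kqᵢqⱼ/rᵢⱼ over all pairs.
The separation is r = 0.924 m.
U = (-3.96×10⁻⁷) = -3.96×10⁻⁷ J.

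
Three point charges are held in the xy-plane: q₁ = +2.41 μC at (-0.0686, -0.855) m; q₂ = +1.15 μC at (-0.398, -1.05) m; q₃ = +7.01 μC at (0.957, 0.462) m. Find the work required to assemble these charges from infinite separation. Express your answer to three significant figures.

0.192 J

The work to assemble the configuration equals its total potential energy, U = Σ kqᵢqⱼ/rᵢⱼ over all pairs.
Pair separations: r₁₂ = 0.383 m, r₁₃ = 1.67 m, r₂₃ = 2.03 m.
U = (0.0651) + (0.0910) + (0.0357) = 0.192 J.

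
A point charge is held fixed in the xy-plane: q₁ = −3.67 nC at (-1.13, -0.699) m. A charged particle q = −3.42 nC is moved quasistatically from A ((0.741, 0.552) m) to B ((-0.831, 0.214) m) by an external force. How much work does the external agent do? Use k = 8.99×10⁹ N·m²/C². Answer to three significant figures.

6.73×10⁻⁸ J

For quasistatic motion the external work equals the change in potential energy: W_ext = qΔV = q(V_B − V_A).
At A: distance to the source charge is 2.25 m; V_A = kq₁/r = -14.7 V.
At B: distance to the source charge is 0.961 m; V_B = kq₁/r = -34.3 V.
ΔV = V_B − V_A = -19.7 V.
W_ext = qΔV = (-3.42×10⁻⁹ C)(-19.7 V) = 6.73×10⁻⁸ J.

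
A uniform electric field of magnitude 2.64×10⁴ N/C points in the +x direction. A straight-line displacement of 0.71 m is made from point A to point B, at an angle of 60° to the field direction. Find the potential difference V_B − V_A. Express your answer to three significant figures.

Only the component of displacement along E changes the potential: ΔV = −E·d·cosθ.
ΔV = −(2.64×10⁴ V/m)(0.710 m)cos60° = -9370 V.

-9370 V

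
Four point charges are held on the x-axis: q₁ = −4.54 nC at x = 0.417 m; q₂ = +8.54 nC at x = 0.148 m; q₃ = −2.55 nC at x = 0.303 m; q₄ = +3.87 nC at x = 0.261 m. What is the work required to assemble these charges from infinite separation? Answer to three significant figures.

-2.14×10⁻⁶ J

The assembly work is the sum of pairwise potential energies, U = Σ_{i<j} kqᵢqⱼ/rᵢⱼ.
Pair separations: r₁₂ = 0.269 m, r₁₃ = 0.114 m, r₁₄ = 0.156 m, r₂₃ = 0.155 m, r₂₄ = 0.113 m, r₃₄ = 0.0420 m.
Summing all 6 pair terms gives U = -2.14×10⁻⁶ J.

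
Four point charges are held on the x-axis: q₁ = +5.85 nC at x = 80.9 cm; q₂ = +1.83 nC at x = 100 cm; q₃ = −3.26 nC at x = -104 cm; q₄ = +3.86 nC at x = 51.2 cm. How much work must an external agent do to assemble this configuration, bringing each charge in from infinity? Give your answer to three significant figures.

1.13×10⁻⁶ J

The assembly work is the sum of pairwise potential energies, U = Σ_{i<j} kqᵢqⱼ/rᵢⱼ.
Pair separations: r₁₂ = 0.191 m, r₁₃ = 1.85 m, r₁₄ = 0.297 m, r₂₃ = 2.04 m, r₂₄ = 0.488 m, r₃₄ = 1.55 m.
Summing all 6 pair terms gives U = 1.13×10⁻⁶ J.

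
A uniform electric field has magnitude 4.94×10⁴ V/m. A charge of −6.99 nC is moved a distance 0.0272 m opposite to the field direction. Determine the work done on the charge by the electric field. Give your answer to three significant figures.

The potential change for a displacement 0.0272 m opposite to the field direction is ΔV = +Ed = 1340 V.
W_field = −qΔV = 9.39×10⁻⁶ J.

9.39×10⁻⁶ J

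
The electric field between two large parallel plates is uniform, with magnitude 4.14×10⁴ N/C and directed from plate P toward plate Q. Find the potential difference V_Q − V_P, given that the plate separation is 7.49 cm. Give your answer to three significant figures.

-3100 V

In a uniform field, potential decreases in the direction of E: ΔV = −E·d for a displacement d parallel to E.
Going from P to Q is a displacement of 7.49 cm along the field, so V_Q − V_P = −Ed = -3100 V.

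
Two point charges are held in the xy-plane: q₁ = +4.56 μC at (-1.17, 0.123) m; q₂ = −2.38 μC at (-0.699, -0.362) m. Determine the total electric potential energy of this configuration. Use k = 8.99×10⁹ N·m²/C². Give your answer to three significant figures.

-0.144 J

The assembly work is the sum of pairwise potential energies, U = Σ_{i<j} kqᵢqⱼ/rᵢⱼ.
Pair separations: r₁₂ = 0.676 m.
U = (-0.144) = -0.144 J.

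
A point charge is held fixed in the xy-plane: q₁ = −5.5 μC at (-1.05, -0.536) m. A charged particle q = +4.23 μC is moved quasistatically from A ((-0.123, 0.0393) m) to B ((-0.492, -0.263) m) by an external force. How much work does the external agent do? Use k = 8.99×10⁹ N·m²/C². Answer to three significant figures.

-0.145 J

For quasistatic motion the external work equals the change in potential energy: W_ext = qΔV = q(V_B − V_A).
At A: distance to the source charge is 1.09 m; V_A = kq₁/r = -4.53×10⁴ V.
At B: distance to the source charge is 0.621 m; V_B = kq₁/r = -7.96×10⁴ V.
ΔV = V_B − V_A = -3.43×10⁴ V.
W_ext = qΔV = (4.23×10⁻⁶ C)(-3.43×10⁴ V) = -0.145 J.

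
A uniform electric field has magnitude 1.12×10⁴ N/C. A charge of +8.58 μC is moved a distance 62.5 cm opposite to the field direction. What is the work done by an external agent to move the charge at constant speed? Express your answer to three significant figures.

0.0601 J

The potential change for a displacement 62.5 cm opposite to the field direction is ΔV = +Ed = 7000 V.
W_ext = qΔV = 0.0601 J.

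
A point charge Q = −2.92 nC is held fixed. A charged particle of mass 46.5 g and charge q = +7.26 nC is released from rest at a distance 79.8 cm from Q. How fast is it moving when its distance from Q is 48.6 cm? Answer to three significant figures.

Only the electrostatic force acts, so mechanical energy is conserved: ½mv² = U₁ − U₂ = kQq(1/r₁ − 1/r₂).
U₁ − U₂ = (8.99×10⁹ N·m²/C²)(-2.92×10⁻⁹ C)(7.26×10⁻⁹ C)(1/0.798 − 1/0.486) = 1.53×10⁻⁷ J.
v = √(2·1.53×10⁻⁷/0.0465) = 2.57×10⁻³ m/s.

2.57×10⁻³ m/s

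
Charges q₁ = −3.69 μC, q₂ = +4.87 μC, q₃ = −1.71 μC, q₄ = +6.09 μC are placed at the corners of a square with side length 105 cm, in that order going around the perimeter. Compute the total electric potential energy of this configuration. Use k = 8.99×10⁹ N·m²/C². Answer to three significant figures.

The assembly work is the sum of pairwise potential energies, U = Σ_{i<j} kqᵢqⱼ/rᵢⱼ.
The four side pairs have separation 1.05 m and the two diagonal pairs 1.48 m.
Summing all 6 pair terms gives U = -0.289 J.

-0.289 J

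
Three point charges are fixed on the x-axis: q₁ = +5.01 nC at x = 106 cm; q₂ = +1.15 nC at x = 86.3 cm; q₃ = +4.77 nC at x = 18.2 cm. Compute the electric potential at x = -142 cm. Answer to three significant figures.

49.5 V

Electric potential is a scalar, so the contributions from each charge add algebraically: V = Σ kqᵢ/rᵢ.
Distances from the field point to each charge: r₁ = 2.48 m, r₂ = 2.28 m, r₃ = 1.60 m.
V = k[(5.01×10⁻⁹)/(2.48) + (1.15×10⁻⁹)/(2.28) + (4.77×10⁻⁹)/(1.60)] = 49.5 V.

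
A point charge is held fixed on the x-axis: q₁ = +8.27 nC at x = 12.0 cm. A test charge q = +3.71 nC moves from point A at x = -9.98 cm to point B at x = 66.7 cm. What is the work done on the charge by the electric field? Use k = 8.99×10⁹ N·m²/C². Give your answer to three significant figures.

7.51×10⁻⁷ J

The work done by the electric force is W_field = −ΔU = −q(V_B − V_A) = q(V_A − V_B).
At A: distance to the source charge is 0.220 m; V_A = kq₁/r = 338 V.
At B: distance to the source charge is 0.547 m; V_B = kq₁/r = 136 V.
ΔV = V_B − V_A = -202 V.
W_field = −qΔV = −(3.71×10⁻⁹ C)(-202 V) = 7.51×10⁻⁷ J.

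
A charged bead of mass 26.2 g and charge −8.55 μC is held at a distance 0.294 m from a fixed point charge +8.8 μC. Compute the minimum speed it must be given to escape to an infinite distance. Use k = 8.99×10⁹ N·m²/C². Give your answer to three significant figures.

13.3 m/s

To just escape, total mechanical energy must reach zero at infinity: ½mv²_min + U = 0, so ½mv²_min = −U = |kQq|/r.
|U| = |kQq|/r = (8.99×10⁹ N·m²/C²)(8.80×10⁻⁶)(8.55×10⁻⁶)/(0.294) = 2.30 J.
v_min = √(2|U|/m) = √(2·2.30/0.0262) = 13.3 m/s.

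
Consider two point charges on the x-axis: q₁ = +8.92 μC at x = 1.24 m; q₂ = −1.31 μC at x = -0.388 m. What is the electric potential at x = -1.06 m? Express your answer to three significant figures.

1.73×10⁴ V

The total potential is the scalar sum of each charge's contribution, V = Σ kqᵢ/rᵢ.
Distances from the field point to each charge: r₁ = 2.30 m, r₂ = 0.672 m.
V = k[(8.92×10⁻⁶)/(2.30) + (-1.31×10⁻⁶)/(0.672)] = 1.73×10⁴ V.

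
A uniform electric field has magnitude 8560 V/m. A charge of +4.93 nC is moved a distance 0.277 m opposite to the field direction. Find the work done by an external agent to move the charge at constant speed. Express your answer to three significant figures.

1.17×10⁻⁵ J

The potential change for a displacement 0.277 m opposite to the field direction is ΔV = +Ed = 2370 V.
W_ext = qΔV = 1.17×10⁻⁵ J.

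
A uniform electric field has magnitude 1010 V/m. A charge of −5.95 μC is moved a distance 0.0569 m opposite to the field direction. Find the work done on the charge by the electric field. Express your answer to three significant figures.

The potential change for a displacement 0.0569 m opposite to the field direction is ΔV = +Ed = 57.5 V.
W_field = −qΔV = 3.42×10⁻⁴ J.

3.42×10⁻⁴ J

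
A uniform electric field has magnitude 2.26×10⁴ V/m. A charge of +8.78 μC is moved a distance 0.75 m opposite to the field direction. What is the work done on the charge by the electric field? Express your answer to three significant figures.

The potential change for a displacement 0.75 m opposite to the field direction is ΔV = +Ed = 1.70×10⁴ V.
W_field = −qΔV = -0.149 J.

-0.149 J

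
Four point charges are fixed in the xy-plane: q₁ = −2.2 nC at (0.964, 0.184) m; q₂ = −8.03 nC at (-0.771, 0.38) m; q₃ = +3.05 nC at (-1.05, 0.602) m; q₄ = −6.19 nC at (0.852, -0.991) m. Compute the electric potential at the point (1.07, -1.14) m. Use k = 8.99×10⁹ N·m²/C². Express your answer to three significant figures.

-246 V

Electric potential is a scalar, so the contributions from each charge add algebraically: V = Σ kqᵢ/rᵢ.
Distances from the field point to each charge: r₁ = 1.33 m, r₂ = 2.39 m, r₃ = 2.74 m, r₄ = 0.264 m.
V = k[(-2.20×10⁻⁹)/(1.33) + (-8.03×10⁻⁹)/(2.39) + (3.05×10⁻⁹)/(2.74) + (-6.19×10⁻⁹)/(0.264)] = -246 V.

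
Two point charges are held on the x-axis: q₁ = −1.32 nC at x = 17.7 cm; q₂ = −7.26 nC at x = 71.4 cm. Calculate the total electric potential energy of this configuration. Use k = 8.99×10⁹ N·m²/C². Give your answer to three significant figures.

The assembly work is the sum of pairwise potential energies, U = Σ_{i<j} kqᵢqⱼ/rᵢⱼ.
Pair separations: r₁₂ = 0.537 m.
U = (1.60×10⁻⁷) = 1.60×10⁻⁷ J.

1.60×10⁻⁷ J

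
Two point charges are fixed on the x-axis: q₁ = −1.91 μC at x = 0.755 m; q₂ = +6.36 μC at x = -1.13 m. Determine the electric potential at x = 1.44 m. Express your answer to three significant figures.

Electric potential is a scalar, so the contributions from each charge add algebraically: V = Σ kqᵢ/rᵢ.
Distances from the field point to each charge: r₁ = 0.685 m, r₂ = 2.57 m.
V = k[(-1.91×10⁻⁶)/(0.685) + (6.36×10⁻⁶)/(2.57)] = -2820 V.

-2820 V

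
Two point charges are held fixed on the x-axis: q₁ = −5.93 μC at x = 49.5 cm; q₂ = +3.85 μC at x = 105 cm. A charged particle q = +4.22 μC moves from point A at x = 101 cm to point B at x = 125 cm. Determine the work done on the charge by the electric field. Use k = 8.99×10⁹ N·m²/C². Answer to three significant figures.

2.78 J

The work done by the electric force is W_field = −ΔU = −q(V_B − V_A) = q(V_A − V_B).
At A: distances to the source charges are 0.515 m, 0.0400 m; V_A = Σ kqᵢ/rᵢ = 7.62×10⁵ V.
At B: distances to the source charges are 0.755 m, 0.200 m; V_B = Σ kqᵢ/rᵢ = 1.02×10⁵ V.
ΔV = V_B − V_A = -6.59×10⁵ V.
W_field = −qΔV = −(4.22×10⁻⁶ C)(-6.59×10⁵ V) = 2.78 J.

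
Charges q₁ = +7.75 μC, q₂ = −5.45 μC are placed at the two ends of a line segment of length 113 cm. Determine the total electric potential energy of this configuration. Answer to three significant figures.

The work to assemble the configuration equals its total potential energy, U = Σ kqᵢqⱼ/rᵢⱼ over all pairs.
The separation is r = 1.13 m.
U = (-0.336) = -0.336 J.

-0.336 J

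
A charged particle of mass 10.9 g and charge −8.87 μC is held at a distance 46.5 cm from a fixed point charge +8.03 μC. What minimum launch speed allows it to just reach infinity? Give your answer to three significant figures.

To just escape, total mechanical energy must reach zero at infinity: ½mv²_min + U = 0, so ½mv²_min = −U = |kQq|/r.
|U| = |kQq|/r = (8.99×10⁹ N·m²/C²)(8.03×10⁻⁶)(8.87×10⁻⁶)/(0.465) = 1.38 J.
v_min = √(2|U|/m) = √(2·1.38/0.0109) = 15.9 m/s.

15.9 m/s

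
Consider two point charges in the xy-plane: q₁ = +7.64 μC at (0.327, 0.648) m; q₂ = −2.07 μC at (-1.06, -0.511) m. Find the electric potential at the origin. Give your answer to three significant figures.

Electric potential is a scalar, so the contributions from each charge add algebraically: V = Σ kqᵢ/rᵢ.
Distances from the field point to each charge: r₁ = 0.726 m, r₂ = 1.18 m.
V = k[(7.64×10⁻⁶)/(0.726) + (-2.07×10⁻⁶)/(1.18)] = 7.88×10⁴ V.

7.88×10⁴ V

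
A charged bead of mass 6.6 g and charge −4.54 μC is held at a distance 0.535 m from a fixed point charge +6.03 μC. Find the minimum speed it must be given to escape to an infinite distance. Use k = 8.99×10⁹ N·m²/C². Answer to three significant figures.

To just escape, total mechanical energy must reach zero at infinity: ½mv²_min + U = 0, so ½mv²_min = −U = |kQq|/r.
|U| = |kQq|/r = (8.99×10⁹ N·m²/C²)(6.03×10⁻⁶)(4.54×10⁻⁶)/(0.535) = 0.460 J.
v_min = √(2|U|/m) = √(2·0.460/6.60×10⁻³) = 11.8 m/s.

11.8 m/s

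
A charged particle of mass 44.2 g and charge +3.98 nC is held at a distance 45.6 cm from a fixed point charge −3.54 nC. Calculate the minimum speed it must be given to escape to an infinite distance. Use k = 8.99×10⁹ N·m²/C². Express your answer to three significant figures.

3.55×10⁻³ m/s

To just escape, total mechanical energy must reach zero at infinity: ½mv²_min + U = 0, so ½mv²_min = −U = |kQq|/r.
|U| = |kQq|/r = (8.99×10⁹ N·m²/C²)(3.54×10⁻⁹)(3.98×10⁻⁹)/(0.456) = 2.78×10⁻⁷ J.
v_min = √(2|U|/m) = √(2·2.78×10⁻⁷/0.0442) = 3.55×10⁻³ m/s.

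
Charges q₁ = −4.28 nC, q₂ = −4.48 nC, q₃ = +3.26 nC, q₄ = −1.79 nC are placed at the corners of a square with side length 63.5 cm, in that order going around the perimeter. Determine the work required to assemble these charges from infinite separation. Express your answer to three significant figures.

The work to assemble the configuration equals its total potential energy, U = Σ kqᵢqⱼ/rᵢⱼ over all pairs.
The four side pairs have separation 0.635 m and the two diagonal pairs 0.898 m.
Summing all 6 pair terms gives U = 3.11×10⁻⁸ J.

3.11×10⁻⁸ J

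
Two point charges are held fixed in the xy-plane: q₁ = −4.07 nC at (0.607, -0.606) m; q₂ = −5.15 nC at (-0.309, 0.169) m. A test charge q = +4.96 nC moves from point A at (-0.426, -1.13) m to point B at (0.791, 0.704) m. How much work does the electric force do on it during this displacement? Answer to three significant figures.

-7.82×10⁻⁹ J

The work done by the electric force is W_field = −ΔU = −q(V_B − V_A) = q(V_A − V_B).
At A: distances to the source charges are 1.16 m, 1.30 m; V_A = Σ kqᵢ/rᵢ = -67.1 V.
At B: distances to the source charges are 1.32 m, 1.22 m; V_B = Σ kqᵢ/rᵢ = -65.5 V.
ΔV = V_B − V_A = 1.58 V.
W_field = −qΔV = −(4.96×10⁻⁹ C)(1.58 V) = -7.82×10⁻⁹ J.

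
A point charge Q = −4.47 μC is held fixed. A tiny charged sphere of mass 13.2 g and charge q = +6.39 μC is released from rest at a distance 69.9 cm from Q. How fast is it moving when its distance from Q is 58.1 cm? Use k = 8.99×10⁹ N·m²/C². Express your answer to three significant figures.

3.36 m/s

Only the electrostatic force acts, so mechanical energy is conserved: ½mv² = U₁ − U₂ = kQq(1/r₁ − 1/r₂).
U₁ − U₂ = (8.99×10⁹ N·m²/C²)(-4.47×10⁻⁶ C)(6.39×10⁻⁶ C)(1/0.699 − 1/0.581) = 0.0746 J.
v = √(2·0.0746/0.0132) = 3.36 m/s.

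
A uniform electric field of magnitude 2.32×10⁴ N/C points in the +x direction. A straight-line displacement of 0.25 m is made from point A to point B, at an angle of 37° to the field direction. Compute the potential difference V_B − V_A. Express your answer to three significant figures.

Only the component of displacement along E changes the potential: ΔV = −E·d·cosθ.
ΔV = −(2.32×10⁴ V/m)(0.250 m)cos37° = -4630 V.

-4630 V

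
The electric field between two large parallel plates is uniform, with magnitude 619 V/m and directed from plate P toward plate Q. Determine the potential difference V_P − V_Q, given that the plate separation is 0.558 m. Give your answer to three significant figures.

In a uniform field, potential decreases in the direction of E: ΔV = −E·d for a displacement d parallel to E.
Going from Q to P is a displacement of 0.558 m opposite to the field, so V_P − V_Q = +Ed = 345 V.

345 V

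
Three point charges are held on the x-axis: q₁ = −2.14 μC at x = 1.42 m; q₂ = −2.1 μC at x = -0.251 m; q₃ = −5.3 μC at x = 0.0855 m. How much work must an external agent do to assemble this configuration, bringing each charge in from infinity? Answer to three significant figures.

0.398 J

The assembly work is the sum of pairwise potential energies, U = Σ_{i<j} kqᵢqⱼ/rᵢⱼ.
Pair separations: r₁₂ = 1.67 m, r₁₃ = 1.33 m, r₂₃ = 0.337 m.
U = (0.0242) + (0.0764) + (0.297) = 0.398 J.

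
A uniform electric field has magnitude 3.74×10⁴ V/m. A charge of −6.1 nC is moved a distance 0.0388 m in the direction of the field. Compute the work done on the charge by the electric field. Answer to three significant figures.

-8.85×10⁻⁶ J

The potential change for a displacement 0.0388 m in the direction of the field is ΔV = −Ed = -1450 V.
W_field = −qΔV = -8.85×10⁻⁶ J.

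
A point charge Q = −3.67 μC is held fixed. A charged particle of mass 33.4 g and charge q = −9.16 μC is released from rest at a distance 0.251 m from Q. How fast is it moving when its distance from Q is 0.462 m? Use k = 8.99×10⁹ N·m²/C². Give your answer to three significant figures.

5.74 m/s

Only the electrostatic force acts, so mechanical energy is conserved: ½mv² = U₁ − U₂ = kQq(1/r₁ − 1/r₂).
U₁ − U₂ = (8.99×10⁹ N·m²/C²)(-3.67×10⁻⁶ C)(-9.16×10⁻⁶ C)(1/0.251 − 1/0.462) = 0.550 J.
v = √(2·0.550/0.0334) = 5.74 m/s.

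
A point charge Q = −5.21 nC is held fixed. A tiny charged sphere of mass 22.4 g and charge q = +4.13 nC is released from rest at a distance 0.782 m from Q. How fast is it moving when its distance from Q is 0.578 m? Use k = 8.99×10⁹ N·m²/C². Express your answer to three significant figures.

2.79×10⁻³ m/s

Only the electrostatic force acts, so mechanical energy is conserved: ½mv² = U₁ − U₂ = kQq(1/r₁ − 1/r₂).
U₁ − U₂ = (8.99×10⁹ N·m²/C²)(-5.21×10⁻⁹ C)(4.13×10⁻⁹ C)(1/0.782 − 1/0.578) = 8.73×10⁻⁸ J.
v = √(2·8.73×10⁻⁸/0.0224) = 2.79×10⁻³ m/s.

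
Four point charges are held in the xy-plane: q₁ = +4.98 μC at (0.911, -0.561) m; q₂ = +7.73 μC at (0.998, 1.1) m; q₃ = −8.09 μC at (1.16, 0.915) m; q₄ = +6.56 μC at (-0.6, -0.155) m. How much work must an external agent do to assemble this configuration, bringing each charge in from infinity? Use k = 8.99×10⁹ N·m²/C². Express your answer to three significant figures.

The work to assemble the configuration equals its total potential energy, U = Σ kqᵢqⱼ/rᵢⱼ over all pairs.
Pair separations: r₁₂ = 1.66 m, r₁₃ = 1.50 m, r₁₄ = 1.56 m, r₂₃ = 0.246 m, r₂₄ = 2.03 m, r₃₄ = 2.06 m.
Summing all 6 pair terms gives U = -2.14 J.

-2.14 J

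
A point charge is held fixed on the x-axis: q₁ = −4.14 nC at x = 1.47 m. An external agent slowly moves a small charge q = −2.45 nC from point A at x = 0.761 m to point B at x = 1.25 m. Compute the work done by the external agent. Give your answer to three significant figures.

For quasistatic motion the external work equals the change in potential energy: W_ext = qΔV = q(V_B − V_A).
At A: distance to the source charge is 0.709 m; V_A = kq₁/r = -52.5 V.
At B: distance to the source charge is 0.220 m; V_B = kq₁/r = -169 V.
ΔV = V_B − V_A = -117 V.
W_ext = qΔV = (-2.45×10⁻⁹ C)(-117 V) = 2.86×10⁻⁷ J.

2.86×10⁻⁷ J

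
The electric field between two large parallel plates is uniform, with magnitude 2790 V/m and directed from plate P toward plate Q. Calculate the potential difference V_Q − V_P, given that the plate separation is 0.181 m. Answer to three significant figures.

-505 V

In a uniform field, potential decreases in the direction of E: ΔV = −E·d for a displacement d parallel to E.
Going from P to Q is a displacement of 0.181 m along the field, so V_Q − V_P = −Ed = -505 V.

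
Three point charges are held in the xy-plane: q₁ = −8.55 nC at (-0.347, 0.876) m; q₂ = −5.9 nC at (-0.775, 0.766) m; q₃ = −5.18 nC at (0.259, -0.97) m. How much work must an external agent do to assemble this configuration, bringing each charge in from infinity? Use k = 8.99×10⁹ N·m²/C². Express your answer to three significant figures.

1.37×10⁻⁶ J

The assembly work is the sum of pairwise potential energies, U = Σ_{i<j} kqᵢqⱼ/rᵢⱼ.
Pair separations: r₁₂ = 0.442 m, r₁₃ = 1.94 m, r₂₃ = 2.02 m.
U = (1.03×10⁻⁶) + (2.05×10⁻⁷) + (1.36×10⁻⁷) = 1.37×10⁻⁶ J.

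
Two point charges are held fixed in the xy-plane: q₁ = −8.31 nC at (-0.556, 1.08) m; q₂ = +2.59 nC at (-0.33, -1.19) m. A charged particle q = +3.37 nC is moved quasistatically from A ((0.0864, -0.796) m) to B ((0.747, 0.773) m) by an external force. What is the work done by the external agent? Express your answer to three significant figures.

For quasistatic motion the external work equals the change in potential energy: W_ext = qΔV = q(V_B − V_A).
At A: distances to the source charges are 1.98 m, 0.573 m; V_A = Σ kqᵢ/rᵢ = 2.94 V.
At B: distances to the source charges are 1.34 m, 2.24 m; V_B = Σ kqᵢ/rᵢ = -45.4 V.
ΔV = V_B − V_A = -48.3 V.
W_ext = qΔV = (3.37×10⁻⁹ C)(-48.3 V) = -1.63×10⁻⁷ J.

-1.63×10⁻⁷ J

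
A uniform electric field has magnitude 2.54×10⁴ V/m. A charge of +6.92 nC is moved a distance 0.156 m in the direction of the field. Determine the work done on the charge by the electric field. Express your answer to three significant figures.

The potential change for a displacement 0.156 m in the direction of the field is ΔV = −Ed = -3960 V.
W_field = −qΔV = 2.74×10⁻⁵ J.

2.74×10⁻⁵ J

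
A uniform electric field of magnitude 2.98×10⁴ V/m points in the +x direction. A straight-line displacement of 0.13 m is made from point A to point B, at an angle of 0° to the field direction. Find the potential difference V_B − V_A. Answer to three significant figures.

-3870 V

Only the component of displacement along E changes the potential: ΔV = −E·d·cosθ.
ΔV = −(2.98×10⁴ V/m)(0.130 m)cos0° = -3870 V.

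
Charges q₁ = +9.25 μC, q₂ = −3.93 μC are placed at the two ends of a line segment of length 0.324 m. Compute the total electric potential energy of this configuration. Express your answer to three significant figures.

-1.01 J

The assembly work is the sum of pairwise potential energies, U = Σ_{i<j} kqᵢqⱼ/rᵢⱼ.
The separation is r = 0.324 m.
U = (-1.01) = -1.01 J.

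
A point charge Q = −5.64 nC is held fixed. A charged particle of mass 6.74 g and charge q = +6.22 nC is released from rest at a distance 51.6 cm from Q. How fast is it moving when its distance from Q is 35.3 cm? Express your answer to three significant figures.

9.15×10⁻³ m/s

Only the electrostatic force acts, so mechanical energy is conserved: ½mv² = U₁ − U₂ = kQq(1/r₁ − 1/r₂).
U₁ − U₂ = (8.99×10⁹ N·m²/C²)(-5.64×10⁻⁹ C)(6.22×10⁻⁹ C)(1/0.516 − 1/0.353) = 2.82×10⁻⁷ J.
v = √(2·2.82×10⁻⁷/6.74×10⁻³) = 9.15×10⁻³ m/s.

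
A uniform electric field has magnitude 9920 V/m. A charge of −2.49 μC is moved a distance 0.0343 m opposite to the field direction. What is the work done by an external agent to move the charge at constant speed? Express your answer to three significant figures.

-8.47×10⁻⁴ J

The potential change for a displacement 0.0343 m opposite to the field direction is ΔV = +Ed = 340 V.
W_ext = qΔV = -8.47×10⁻⁴ J.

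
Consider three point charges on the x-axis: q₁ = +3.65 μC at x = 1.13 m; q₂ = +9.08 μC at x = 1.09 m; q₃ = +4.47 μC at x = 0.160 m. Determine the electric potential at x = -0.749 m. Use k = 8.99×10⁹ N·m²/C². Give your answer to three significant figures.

Electric potential is a scalar, so the contributions from each charge add algebraically: V = Σ kqᵢ/rᵢ.
Distances from the field point to each charge: r₁ = 1.88 m, r₂ = 1.84 m, r₃ = 0.909 m.
V = k[(3.65×10⁻⁶)/(1.88) + (9.08×10⁻⁶)/(1.84) + (4.47×10⁻⁶)/(0.909)] = 1.06×10⁵ V.

1.06×10⁵ V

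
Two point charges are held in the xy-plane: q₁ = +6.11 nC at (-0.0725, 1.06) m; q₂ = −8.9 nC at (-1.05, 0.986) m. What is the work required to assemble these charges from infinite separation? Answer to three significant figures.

The work to assemble the configuration equals its total potential energy, U = Σ kqᵢqⱼ/rᵢⱼ over all pairs.
Pair separations: r₁₂ = 0.980 m.
U = (-4.99×10⁻⁷) = -4.99×10⁻⁷ J.

-4.99×10⁻⁷ J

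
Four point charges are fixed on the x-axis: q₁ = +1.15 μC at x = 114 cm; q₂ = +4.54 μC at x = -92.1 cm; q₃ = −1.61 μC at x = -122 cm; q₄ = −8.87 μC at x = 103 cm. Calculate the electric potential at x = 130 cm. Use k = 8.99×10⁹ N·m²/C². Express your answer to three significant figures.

The total potential is the scalar sum of each charge's contribution, V = Σ kqᵢ/rᵢ.
Distances from the field point to each charge: r₁ = 0.160 m, r₂ = 2.22 m, r₃ = 2.52 m, r₄ = 0.270 m.
V = k[(1.15×10⁻⁶)/(0.160) + (4.54×10⁻⁶)/(2.22) + (-1.61×10⁻⁶)/(2.52) + (-8.87×10⁻⁶)/(0.270)] = -2.18×10⁵ V.

-2.18×10⁵ V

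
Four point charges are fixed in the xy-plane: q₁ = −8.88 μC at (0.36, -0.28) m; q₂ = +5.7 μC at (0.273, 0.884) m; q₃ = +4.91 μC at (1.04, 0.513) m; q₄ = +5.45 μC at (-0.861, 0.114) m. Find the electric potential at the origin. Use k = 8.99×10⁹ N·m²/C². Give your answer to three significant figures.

-2.52×10⁴ V

Electric potential is a scalar, so the contributions from each charge add algebraically: V = Σ kqᵢ/rᵢ.
Distances from the field point to each charge: r₁ = 0.456 m, r₂ = 0.925 m, r₃ = 1.16 m, r₄ = 0.869 m.
V = k[(-8.88×10⁻⁶)/(0.456) + (5.70×10⁻⁶)/(0.925) + (4.91×10⁻⁶)/(1.16) + (5.45×10⁻⁶)/(0.869)] = -2.52×10⁴ V.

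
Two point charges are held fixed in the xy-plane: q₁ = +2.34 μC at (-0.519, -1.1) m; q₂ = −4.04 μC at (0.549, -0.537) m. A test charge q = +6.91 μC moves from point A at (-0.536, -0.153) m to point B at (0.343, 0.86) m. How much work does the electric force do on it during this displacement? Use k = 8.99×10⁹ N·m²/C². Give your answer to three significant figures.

The work done by the electric force is W_field = −ΔU = −q(V_B − V_A) = q(V_A − V_B).
At A: distances to the source charges are 0.947 m, 1.15 m; V_A = Σ kqᵢ/rᵢ = -9350 V.
At B: distances to the source charges are 2.14 m, 1.41 m; V_B = Σ kqᵢ/rᵢ = -1.59×10⁴ V.
ΔV = V_B − V_A = -6550 V.
W_field = −qΔV = −(6.91×10⁻⁶ C)(-6550 V) = 0.0453 J.

0.0453 J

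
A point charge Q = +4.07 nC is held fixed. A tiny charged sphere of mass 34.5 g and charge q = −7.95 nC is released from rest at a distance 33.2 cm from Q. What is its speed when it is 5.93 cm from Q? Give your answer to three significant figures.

Only the electrostatic force acts, so mechanical energy is conserved: ½mv² = U₁ − U₂ = kQq(1/r₁ − 1/r₂).
U₁ − U₂ = (8.99×10⁹ N·m²/C²)(4.07×10⁻⁹ C)(-7.95×10⁻⁹ C)(1/0.332 − 1/0.0593) = 4.03×10⁻⁶ J.
v = √(2·4.03×10⁻⁶/0.0345) = 0.0153 m/s.

0.0153 m/s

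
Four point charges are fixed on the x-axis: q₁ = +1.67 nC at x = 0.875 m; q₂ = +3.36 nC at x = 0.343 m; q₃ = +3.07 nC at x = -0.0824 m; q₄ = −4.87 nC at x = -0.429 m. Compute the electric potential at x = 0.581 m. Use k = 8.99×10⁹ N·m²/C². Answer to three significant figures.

Electric potential is a scalar, so the contributions from each charge add algebraically: V = Σ kqᵢ/rᵢ.
Distances from the field point to each charge: r₁ = 0.294 m, r₂ = 0.238 m, r₃ = 0.663 m, r₄ = 1.01 m.
V = k[(1.67×10⁻⁹)/(0.294) + (3.36×10⁻⁹)/(0.238) + (3.07×10⁻⁹)/(0.663) + (-4.87×10⁻⁹)/(1.01)] = 176 V.

176 V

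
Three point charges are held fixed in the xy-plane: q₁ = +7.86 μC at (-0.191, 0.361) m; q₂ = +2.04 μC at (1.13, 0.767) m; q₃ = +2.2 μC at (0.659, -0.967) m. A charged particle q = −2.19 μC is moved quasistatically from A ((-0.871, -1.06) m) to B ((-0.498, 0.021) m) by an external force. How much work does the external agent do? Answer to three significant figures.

For quasistatic motion the external work equals the change in potential energy: W_ext = qΔV = q(V_B − V_A).
At A: distances to the source charges are 1.58 m, 2.71 m, 1.53 m; V_A = Σ kqᵢ/rᵢ = 6.45×10⁴ V.
At B: distances to the source charges are 0.458 m, 1.79 m, 1.52 m; V_B = Σ kqᵢ/rᵢ = 1.77×10⁵ V.
ΔV = V_B − V_A = 1.13×10⁵ V.
W_ext = qΔV = (-2.19×10⁻⁶ C)(1.13×10⁵ V) = -0.247 J.

-0.247 J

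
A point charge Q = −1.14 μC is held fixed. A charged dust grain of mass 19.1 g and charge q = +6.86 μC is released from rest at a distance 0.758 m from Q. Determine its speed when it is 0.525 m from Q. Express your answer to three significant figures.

2.08 m/s

Only the electrostatic force acts, so mechanical energy is conserved: ½mv² = U₁ − U₂ = kQq(1/r₁ − 1/r₂).
U₁ − U₂ = (8.99×10⁹ N·m²/C²)(-1.14×10⁻⁶ C)(6.86×10⁻⁶ C)(1/0.758 − 1/0.525) = 0.0412 J.
v = √(2·0.0412/0.0191) = 2.08 m/s.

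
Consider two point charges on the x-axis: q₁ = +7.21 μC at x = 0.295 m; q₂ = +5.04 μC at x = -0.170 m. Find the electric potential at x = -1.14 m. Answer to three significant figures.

9.19×10⁴ V

The total potential is the scalar sum of each charge's contribution, V = Σ kqᵢ/rᵢ.
Distances from the field point to each charge: r₁ = 1.43 m, r₂ = 0.970 m.
V = k[(7.21×10⁻⁶)/(1.43) + (5.04×10⁻⁶)/(0.970)] = 9.19×10⁴ V.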